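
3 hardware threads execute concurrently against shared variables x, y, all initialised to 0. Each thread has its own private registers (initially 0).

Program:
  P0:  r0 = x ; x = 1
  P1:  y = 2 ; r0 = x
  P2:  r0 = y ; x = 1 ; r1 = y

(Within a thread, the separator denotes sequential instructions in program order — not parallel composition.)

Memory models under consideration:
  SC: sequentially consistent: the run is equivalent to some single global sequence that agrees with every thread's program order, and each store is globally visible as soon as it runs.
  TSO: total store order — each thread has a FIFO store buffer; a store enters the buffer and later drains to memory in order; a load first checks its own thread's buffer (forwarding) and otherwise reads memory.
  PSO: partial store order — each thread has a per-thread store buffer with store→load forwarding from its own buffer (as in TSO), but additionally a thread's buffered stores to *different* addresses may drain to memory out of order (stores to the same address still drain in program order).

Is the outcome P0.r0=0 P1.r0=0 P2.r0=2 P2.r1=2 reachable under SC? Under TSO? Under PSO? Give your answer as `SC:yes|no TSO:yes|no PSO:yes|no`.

outcome vector order: (P0.r0,P1.r0,P2.r0,P2.r1)
under SC → (0,0,0,2), (0,0,2,2), (0,1,0,0), (0,1,0,2), (0,1,2,2), (1,0,0,2), (1,0,2,2), (1,1,0,0), (1,1,0,2), (1,1,2,2)
under TSO → (0,0,0,0), (0,0,0,2), (0,0,2,2), (0,1,0,0), (0,1,0,2), (0,1,2,2), (1,0,0,0), (1,0,0,2), (1,0,2,2), (1,1,0,0), (1,1,0,2), (1,1,2,2)
under PSO → (0,0,0,0), (0,0,0,2), (0,0,2,2), (0,1,0,0), (0,1,0,2), (0,1,2,2), (1,0,0,0), (1,0,0,2), (1,0,2,2), (1,1,0,0), (1,1,0,2), (1,1,2,2)
target (0,0,2,2) ∈ {SC,TSO,PSO}

SC:yes TSO:yes PSO:yes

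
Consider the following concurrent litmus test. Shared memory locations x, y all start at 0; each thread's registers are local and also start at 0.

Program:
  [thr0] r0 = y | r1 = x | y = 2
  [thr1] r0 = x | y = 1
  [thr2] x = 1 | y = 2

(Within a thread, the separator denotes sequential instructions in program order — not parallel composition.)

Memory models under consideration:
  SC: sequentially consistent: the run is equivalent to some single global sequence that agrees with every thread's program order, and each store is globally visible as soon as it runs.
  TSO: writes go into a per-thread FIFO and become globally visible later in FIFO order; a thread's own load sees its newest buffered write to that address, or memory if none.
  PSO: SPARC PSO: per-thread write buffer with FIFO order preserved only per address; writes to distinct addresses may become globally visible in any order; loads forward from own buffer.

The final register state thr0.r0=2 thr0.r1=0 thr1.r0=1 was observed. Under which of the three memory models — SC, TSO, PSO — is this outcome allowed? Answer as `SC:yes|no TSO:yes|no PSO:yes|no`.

SC:no TSO:no PSO:yes

outcome vector order: (thr0.r0,thr0.r1,thr1.r0)
under SC → <0 0 0> <0 0 1> <0 1 0> <0 1 1> <1 0 0> <1 1 0> <1 1 1> <2 1 0> <2 1 1>
under TSO → <0 0 0> <0 0 1> <0 1 0> <0 1 1> <1 0 0> <1 1 0> <1 1 1> <2 1 0> <2 1 1>
under PSO → <0 0 0> <0 0 1> <0 1 0> <0 1 1> <1 0 0> <1 1 0> <1 1 1> <2 0 0> <2 0 1> <2 1 0> <2 1 1>
target <2 0 1> ∈ {PSO}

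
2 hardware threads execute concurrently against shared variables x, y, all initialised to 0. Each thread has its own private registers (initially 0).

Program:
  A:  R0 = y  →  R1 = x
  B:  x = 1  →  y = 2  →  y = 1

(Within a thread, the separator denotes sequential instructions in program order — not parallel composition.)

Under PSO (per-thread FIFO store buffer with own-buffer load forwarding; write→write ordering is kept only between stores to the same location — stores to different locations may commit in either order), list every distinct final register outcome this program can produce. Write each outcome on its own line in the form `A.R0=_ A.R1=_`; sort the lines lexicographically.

outcome vector order: (A.R0,A.R1)
|PSO outcomes| = 6

A.R0=0 A.R1=0
A.R0=0 A.R1=1
A.R0=1 A.R1=0
A.R0=1 A.R1=1
A.R0=2 A.R1=0
A.R0=2 A.R1=1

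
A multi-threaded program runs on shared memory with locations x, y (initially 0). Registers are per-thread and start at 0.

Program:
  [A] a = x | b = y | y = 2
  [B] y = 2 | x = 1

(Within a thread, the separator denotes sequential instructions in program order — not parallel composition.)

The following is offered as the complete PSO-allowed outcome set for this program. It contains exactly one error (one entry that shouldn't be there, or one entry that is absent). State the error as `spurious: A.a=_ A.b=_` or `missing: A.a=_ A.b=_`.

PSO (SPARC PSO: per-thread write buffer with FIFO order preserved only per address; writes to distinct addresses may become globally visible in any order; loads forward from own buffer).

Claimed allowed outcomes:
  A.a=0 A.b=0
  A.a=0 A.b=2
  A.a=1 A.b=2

outcome vector order: (A.a,A.b)
PSO (4): (0,0) (0,2) (1,0) (1,2)
PSO∖claimed = {(1,0)}

missing: A.a=1 A.b=0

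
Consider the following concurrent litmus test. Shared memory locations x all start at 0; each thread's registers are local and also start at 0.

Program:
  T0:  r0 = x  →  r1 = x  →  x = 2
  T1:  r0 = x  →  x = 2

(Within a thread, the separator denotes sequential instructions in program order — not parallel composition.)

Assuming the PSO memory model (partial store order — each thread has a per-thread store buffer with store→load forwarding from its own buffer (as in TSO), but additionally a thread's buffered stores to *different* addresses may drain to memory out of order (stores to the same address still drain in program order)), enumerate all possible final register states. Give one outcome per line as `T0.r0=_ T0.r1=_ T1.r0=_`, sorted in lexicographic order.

outcome vector order: (T0.r0,T0.r1,T1.r0)
|PSO outcomes| = 4

T0.r0=0 T0.r1=0 T1.r0=0
T0.r0=0 T0.r1=0 T1.r0=2
T0.r0=0 T0.r1=2 T1.r0=0
T0.r0=2 T0.r1=2 T1.r0=0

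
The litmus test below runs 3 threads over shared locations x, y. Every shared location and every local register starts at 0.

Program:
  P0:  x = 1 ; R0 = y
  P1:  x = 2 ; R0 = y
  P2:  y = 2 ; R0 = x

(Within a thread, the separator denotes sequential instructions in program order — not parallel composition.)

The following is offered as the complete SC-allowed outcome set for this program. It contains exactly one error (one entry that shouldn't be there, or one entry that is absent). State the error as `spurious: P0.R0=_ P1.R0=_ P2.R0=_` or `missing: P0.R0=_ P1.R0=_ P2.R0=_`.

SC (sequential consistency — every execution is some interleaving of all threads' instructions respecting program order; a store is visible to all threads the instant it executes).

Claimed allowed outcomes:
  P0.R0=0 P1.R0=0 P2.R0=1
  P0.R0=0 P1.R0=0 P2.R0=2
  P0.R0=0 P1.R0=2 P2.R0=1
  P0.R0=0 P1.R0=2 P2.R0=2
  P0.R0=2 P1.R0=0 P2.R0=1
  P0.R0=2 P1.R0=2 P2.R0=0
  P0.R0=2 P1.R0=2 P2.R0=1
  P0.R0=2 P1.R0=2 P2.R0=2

outcome vector order: (P0.R0,P1.R0,P2.R0)
SC: 9 outcomes — {0/0/1, 0/0/2, 0/2/1, 0/2/2, 2/0/1, 2/0/2, 2/2/0, 2/2/1, 2/2/2}
SC∖claimed = {2/0/2}

missing: P0.R0=2 P1.R0=0 P2.R0=2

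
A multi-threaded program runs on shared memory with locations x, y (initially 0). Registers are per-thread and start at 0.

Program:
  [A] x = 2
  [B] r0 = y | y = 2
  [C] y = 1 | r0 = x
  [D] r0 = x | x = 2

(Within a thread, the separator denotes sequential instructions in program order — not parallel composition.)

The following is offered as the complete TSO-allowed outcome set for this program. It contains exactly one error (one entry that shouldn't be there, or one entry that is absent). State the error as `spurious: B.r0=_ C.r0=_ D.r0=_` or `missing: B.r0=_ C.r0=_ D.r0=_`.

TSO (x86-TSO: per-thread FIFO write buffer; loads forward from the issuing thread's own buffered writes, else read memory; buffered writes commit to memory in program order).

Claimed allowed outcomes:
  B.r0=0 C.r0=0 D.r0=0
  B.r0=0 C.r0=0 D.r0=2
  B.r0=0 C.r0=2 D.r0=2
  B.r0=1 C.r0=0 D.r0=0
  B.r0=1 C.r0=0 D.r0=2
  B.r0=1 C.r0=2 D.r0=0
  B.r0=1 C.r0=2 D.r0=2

outcome vector order: (B.r0,C.r0,D.r0)
TSO: 8 outcomes — {<0 0 0>, <0 0 2>, <0 2 0>, <0 2 2>, <1 0 0>, <1 0 2>, <1 2 0>, <1 2 2>}
TSO∖claimed = {<0 2 0>}

missing: B.r0=0 C.r0=2 D.r0=0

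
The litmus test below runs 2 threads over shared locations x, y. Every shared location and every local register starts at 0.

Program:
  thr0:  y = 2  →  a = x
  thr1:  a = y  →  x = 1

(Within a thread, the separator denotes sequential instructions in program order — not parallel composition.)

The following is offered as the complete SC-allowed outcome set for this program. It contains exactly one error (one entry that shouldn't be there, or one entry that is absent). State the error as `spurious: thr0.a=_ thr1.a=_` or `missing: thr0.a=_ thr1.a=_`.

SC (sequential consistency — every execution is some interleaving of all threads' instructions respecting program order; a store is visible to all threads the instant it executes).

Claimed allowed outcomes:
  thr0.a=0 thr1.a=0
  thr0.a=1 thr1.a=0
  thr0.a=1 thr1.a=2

outcome vector order: (thr0.a,thr1.a)
SC (4): 0/0 0/2 1/0 1/2
SC∖claimed = {0/2}

missing: thr0.a=0 thr1.a=2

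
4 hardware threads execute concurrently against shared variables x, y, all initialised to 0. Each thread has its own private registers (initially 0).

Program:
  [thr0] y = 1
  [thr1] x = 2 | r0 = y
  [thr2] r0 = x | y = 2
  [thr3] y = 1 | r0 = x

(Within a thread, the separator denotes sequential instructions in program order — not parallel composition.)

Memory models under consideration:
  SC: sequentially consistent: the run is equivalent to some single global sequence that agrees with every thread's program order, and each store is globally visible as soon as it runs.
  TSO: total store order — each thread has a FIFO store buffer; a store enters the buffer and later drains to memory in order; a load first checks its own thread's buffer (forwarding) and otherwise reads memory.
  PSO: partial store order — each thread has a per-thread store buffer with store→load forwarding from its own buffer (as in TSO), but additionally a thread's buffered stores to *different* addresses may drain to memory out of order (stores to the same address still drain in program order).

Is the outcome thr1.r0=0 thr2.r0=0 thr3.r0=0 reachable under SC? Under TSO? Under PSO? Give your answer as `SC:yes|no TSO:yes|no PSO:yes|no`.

SC:no TSO:yes PSO:yes

outcome vector order: (thr1.r0,thr2.r0,thr3.r0)
[SC] allowed = {<0 0 2>, <0 2 2>, <1 0 0>, <1 0 2>, <1 2 0>, <1 2 2>, <2 0 0>, <2 0 2>, <2 2 0>, <2 2 2>}
[TSO] allowed = {<0 0 0>, <0 0 2>, <0 2 0>, <0 2 2>, <1 0 0>, <1 0 2>, <1 2 0>, <1 2 2>, <2 0 0>, <2 0 2>, <2 2 0>, <2 2 2>}
[PSO] allowed = {<0 0 0>, <0 0 2>, <0 2 0>, <0 2 2>, <1 0 0>, <1 0 2>, <1 2 0>, <1 2 2>, <2 0 0>, <2 0 2>, <2 2 0>, <2 2 2>}
target <0 0 0> ∈ {TSO,PSO}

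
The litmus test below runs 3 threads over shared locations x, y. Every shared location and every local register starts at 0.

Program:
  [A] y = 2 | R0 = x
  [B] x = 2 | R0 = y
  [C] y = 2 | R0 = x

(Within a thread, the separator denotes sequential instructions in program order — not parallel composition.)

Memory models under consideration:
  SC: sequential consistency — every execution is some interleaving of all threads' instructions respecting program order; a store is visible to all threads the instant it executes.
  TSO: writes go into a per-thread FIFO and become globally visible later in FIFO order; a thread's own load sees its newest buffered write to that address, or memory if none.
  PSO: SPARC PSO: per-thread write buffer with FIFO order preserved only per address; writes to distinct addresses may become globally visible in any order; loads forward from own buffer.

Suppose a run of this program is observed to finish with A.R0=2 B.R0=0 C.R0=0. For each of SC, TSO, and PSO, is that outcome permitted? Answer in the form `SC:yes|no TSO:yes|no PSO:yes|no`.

outcome vector order: (A.R0,B.R0,C.R0)
SC: 5 outcomes — {0/2/0, 0/2/2, 2/0/2, 2/2/0, 2/2/2}
TSO: 8 outcomes — {0/0/0, 0/0/2, 0/2/0, 0/2/2, 2/0/0, 2/0/2, 2/2/0, 2/2/2}
PSO: 8 outcomes — {0/0/0, 0/0/2, 0/2/0, 0/2/2, 2/0/0, 2/0/2, 2/2/0, 2/2/2}
target 2/0/0 ∈ {TSO,PSO}

SC:no TSO:yes PSO:yes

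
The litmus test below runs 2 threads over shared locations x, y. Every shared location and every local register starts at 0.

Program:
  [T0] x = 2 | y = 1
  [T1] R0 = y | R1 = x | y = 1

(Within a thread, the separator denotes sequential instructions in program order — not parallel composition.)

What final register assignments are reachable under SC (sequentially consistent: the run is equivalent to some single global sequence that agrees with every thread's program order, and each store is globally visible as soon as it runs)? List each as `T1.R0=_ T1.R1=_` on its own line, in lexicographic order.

T1.R0=0 T1.R1=0
T1.R0=0 T1.R1=2
T1.R0=1 T1.R1=2

outcome vector order: (T1.R0,T1.R1)
|SC outcomes| = 3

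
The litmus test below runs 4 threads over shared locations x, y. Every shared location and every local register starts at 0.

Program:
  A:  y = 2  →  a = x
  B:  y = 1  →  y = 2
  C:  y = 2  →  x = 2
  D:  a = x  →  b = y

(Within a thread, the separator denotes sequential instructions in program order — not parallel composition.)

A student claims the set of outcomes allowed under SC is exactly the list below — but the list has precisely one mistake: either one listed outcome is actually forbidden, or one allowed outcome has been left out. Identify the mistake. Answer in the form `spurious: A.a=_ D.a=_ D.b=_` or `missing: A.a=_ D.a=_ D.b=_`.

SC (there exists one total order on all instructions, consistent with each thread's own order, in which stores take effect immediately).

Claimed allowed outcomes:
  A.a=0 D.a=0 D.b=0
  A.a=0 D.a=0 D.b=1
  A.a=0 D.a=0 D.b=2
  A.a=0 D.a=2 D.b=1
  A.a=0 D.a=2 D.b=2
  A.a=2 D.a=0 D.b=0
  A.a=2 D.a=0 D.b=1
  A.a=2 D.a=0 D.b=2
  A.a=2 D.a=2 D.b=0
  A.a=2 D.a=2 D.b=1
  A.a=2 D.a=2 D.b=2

spurious: A.a=2 D.a=2 D.b=0

outcome vector order: (A.a,D.a,D.b)
[SC] allowed = {000 001 002 021 022 200 201 202 221 222}
claimed∖SC = {220}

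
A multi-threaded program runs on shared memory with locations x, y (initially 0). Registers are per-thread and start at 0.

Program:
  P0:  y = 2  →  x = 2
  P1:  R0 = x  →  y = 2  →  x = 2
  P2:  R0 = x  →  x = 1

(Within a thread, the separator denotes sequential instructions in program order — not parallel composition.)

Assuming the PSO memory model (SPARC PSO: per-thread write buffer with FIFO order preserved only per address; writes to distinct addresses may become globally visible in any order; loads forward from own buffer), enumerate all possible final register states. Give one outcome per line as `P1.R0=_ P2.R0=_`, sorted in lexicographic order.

outcome vector order: (P1.R0,P2.R0)
|PSO outcomes| = 6

P1.R0=0 P2.R0=0
P1.R0=0 P2.R0=2
P1.R0=1 P2.R0=0
P1.R0=1 P2.R0=2
P1.R0=2 P2.R0=0
P1.R0=2 P2.R0=2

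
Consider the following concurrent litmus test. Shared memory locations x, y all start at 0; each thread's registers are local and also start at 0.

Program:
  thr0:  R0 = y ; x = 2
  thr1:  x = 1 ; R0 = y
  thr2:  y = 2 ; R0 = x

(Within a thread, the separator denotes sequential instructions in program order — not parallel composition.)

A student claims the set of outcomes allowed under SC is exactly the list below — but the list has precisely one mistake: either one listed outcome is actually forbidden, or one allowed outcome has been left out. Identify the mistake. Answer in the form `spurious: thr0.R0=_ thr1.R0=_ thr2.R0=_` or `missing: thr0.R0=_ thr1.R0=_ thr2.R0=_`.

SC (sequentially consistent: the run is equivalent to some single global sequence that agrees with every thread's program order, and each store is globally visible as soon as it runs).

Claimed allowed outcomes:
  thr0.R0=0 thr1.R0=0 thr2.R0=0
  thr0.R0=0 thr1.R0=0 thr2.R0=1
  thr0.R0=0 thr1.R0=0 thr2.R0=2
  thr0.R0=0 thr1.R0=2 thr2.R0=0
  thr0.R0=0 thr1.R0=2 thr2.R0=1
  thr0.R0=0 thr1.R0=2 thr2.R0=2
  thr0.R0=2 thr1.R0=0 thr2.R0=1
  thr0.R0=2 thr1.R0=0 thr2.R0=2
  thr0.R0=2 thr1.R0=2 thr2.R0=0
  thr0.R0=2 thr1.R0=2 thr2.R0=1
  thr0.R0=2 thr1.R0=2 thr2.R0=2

outcome vector order: (thr0.R0,thr1.R0,thr2.R0)
[SC] allowed = {(0,0,1); (0,0,2); (0,2,0); (0,2,1); (0,2,2); (2,0,1); (2,0,2); (2,2,0); (2,2,1); (2,2,2)}
claimed∖SC = {(0,0,0)}

spurious: thr0.R0=0 thr1.R0=0 thr2.R0=0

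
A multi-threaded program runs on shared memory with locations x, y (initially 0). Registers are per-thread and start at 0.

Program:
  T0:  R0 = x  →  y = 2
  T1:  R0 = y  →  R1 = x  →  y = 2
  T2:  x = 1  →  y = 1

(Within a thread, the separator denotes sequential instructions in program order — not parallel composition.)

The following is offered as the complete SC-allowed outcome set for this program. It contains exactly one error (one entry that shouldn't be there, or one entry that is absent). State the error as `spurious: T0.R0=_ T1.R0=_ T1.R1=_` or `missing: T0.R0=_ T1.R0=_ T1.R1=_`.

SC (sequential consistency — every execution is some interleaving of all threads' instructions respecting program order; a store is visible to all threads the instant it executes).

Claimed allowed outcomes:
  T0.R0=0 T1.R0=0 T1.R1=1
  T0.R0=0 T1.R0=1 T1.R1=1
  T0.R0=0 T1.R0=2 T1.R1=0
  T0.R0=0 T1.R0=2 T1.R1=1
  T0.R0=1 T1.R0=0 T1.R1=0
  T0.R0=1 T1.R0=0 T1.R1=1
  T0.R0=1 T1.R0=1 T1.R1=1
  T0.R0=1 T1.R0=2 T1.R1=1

missing: T0.R0=0 T1.R0=0 T1.R1=0

outcome vector order: (T0.R0,T1.R0,T1.R1)
SC (9): <0 0 0>; <0 0 1>; <0 1 1>; <0 2 0>; <0 2 1>; <1 0 0>; <1 0 1>; <1 1 1>; <1 2 1>
SC∖claimed = {<0 0 0>}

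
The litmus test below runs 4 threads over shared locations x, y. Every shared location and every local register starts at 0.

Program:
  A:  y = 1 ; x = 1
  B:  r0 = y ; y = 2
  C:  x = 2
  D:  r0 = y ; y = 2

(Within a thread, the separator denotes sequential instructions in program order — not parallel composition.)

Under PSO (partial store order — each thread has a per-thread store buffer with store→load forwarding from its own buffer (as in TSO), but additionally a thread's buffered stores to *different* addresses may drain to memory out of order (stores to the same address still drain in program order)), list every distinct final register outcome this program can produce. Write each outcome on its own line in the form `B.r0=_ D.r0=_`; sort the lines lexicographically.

outcome vector order: (B.r0,D.r0)
|PSO outcomes| = 8

B.r0=0 D.r0=0
B.r0=0 D.r0=1
B.r0=0 D.r0=2
B.r0=1 D.r0=0
B.r0=1 D.r0=1
B.r0=1 D.r0=2
B.r0=2 D.r0=0
B.r0=2 D.r0=1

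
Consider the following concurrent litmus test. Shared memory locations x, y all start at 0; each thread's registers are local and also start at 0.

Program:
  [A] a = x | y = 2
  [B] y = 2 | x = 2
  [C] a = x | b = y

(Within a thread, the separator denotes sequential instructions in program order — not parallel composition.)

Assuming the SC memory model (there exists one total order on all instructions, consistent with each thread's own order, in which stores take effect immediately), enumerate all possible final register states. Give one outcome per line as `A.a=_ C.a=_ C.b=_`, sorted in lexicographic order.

A.a=0 C.a=0 C.b=0
A.a=0 C.a=0 C.b=2
A.a=0 C.a=2 C.b=2
A.a=2 C.a=0 C.b=0
A.a=2 C.a=0 C.b=2
A.a=2 C.a=2 C.b=2

outcome vector order: (A.a,C.a,C.b)
|SC outcomes| = 6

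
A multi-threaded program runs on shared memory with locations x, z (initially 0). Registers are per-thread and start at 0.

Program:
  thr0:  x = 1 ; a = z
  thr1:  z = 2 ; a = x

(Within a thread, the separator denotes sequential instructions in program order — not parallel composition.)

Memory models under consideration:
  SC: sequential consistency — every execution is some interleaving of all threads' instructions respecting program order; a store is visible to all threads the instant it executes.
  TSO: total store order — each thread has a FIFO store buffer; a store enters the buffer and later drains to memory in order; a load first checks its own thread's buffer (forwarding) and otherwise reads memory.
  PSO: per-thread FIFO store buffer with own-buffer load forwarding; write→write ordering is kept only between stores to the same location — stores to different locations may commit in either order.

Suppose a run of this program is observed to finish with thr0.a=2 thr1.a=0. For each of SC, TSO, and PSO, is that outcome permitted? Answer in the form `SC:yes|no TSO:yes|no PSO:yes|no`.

SC:yes TSO:yes PSO:yes

outcome vector order: (thr0.a,thr1.a)
under SC → 0/1; 2/0; 2/1
under TSO → 0/0; 0/1; 2/0; 2/1
under PSO → 0/0; 0/1; 2/0; 2/1
target 2/0 ∈ {SC,TSO,PSO}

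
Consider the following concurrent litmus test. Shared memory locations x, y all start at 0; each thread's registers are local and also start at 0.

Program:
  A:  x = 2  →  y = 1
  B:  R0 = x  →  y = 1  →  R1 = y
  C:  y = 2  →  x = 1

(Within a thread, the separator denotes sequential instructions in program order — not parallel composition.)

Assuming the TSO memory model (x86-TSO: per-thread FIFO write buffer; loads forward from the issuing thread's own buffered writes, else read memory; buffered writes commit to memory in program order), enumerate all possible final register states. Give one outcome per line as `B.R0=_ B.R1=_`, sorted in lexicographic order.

outcome vector order: (B.R0,B.R1)
|TSO outcomes| = 5

B.R0=0 B.R1=1
B.R0=0 B.R1=2
B.R0=1 B.R1=1
B.R0=2 B.R1=1
B.R0=2 B.R1=2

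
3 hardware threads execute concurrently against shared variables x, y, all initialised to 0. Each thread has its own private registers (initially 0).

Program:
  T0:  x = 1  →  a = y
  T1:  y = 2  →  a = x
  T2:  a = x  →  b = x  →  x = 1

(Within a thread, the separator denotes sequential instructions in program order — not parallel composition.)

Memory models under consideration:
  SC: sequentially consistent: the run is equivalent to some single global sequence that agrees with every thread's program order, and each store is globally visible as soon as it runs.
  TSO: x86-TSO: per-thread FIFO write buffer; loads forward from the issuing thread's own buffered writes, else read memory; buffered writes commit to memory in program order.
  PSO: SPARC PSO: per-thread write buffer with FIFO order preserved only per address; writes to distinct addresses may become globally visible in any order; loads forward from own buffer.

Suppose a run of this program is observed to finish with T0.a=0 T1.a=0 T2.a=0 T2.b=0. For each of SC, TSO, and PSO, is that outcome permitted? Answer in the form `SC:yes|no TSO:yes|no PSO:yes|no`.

SC:no TSO:yes PSO:yes

outcome vector order: (T0.a,T1.a,T2.a,T2.b)
SC (9): (0,1,0,0), (0,1,0,1), (0,1,1,1), (2,0,0,0), (2,0,0,1), (2,0,1,1), (2,1,0,0), (2,1,0,1), (2,1,1,1)
TSO (12): (0,0,0,0), (0,0,0,1), (0,0,1,1), (0,1,0,0), (0,1,0,1), (0,1,1,1), (2,0,0,0), (2,0,0,1), (2,0,1,1), (2,1,0,0), (2,1,0,1), (2,1,1,1)
PSO (12): (0,0,0,0), (0,0,0,1), (0,0,1,1), (0,1,0,0), (0,1,0,1), (0,1,1,1), (2,0,0,0), (2,0,0,1), (2,0,1,1), (2,1,0,0), (2,1,0,1), (2,1,1,1)
target (0,0,0,0) ∈ {TSO,PSO}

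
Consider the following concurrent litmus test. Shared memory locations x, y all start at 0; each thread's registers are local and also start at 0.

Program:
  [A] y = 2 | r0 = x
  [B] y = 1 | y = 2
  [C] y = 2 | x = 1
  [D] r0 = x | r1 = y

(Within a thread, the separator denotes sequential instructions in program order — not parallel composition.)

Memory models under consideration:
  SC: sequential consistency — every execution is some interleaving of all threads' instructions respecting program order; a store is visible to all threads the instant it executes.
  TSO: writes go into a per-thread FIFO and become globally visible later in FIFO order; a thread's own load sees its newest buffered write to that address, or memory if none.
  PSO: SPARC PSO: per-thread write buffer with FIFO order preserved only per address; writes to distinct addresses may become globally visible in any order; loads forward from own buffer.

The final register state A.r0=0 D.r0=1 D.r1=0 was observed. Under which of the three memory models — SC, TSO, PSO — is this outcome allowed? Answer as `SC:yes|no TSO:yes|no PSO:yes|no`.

SC:no TSO:no PSO:yes

outcome vector order: (A.r0,D.r0,D.r1)
[SC] allowed = {0/0/0, 0/0/1, 0/0/2, 0/1/1, 0/1/2, 1/0/0, 1/0/1, 1/0/2, 1/1/1, 1/1/2}
[TSO] allowed = {0/0/0, 0/0/1, 0/0/2, 0/1/1, 0/1/2, 1/0/0, 1/0/1, 1/0/2, 1/1/1, 1/1/2}
[PSO] allowed = {0/0/0, 0/0/1, 0/0/2, 0/1/0, 0/1/1, 0/1/2, 1/0/0, 1/0/1, 1/0/2, 1/1/0, 1/1/1, 1/1/2}
target 0/1/0 ∈ {PSO}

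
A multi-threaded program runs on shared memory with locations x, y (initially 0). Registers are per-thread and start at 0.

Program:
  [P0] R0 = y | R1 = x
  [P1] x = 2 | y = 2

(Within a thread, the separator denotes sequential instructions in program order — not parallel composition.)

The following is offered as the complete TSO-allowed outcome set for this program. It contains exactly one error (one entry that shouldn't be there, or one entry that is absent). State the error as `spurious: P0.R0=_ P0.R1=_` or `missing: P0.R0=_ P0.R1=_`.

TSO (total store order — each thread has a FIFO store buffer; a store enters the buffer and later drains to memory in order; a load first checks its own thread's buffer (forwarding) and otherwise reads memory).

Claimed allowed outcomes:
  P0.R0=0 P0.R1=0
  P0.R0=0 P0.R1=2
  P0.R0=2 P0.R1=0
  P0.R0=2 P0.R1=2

spurious: P0.R0=2 P0.R1=0

outcome vector order: (P0.R0,P0.R1)
TSO: 3 outcomes — {<0 0> <0 2> <2 2>}
claimed∖TSO = {<2 0>}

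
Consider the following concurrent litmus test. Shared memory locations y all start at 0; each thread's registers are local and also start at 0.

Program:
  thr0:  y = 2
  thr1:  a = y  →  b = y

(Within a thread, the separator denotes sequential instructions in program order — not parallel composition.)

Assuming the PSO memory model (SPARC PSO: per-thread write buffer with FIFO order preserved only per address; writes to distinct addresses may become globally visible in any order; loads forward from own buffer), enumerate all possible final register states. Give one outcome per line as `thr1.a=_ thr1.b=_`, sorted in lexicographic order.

thr1.a=0 thr1.b=0
thr1.a=0 thr1.b=2
thr1.a=2 thr1.b=2

outcome vector order: (thr1.a,thr1.b)
|PSO outcomes| = 3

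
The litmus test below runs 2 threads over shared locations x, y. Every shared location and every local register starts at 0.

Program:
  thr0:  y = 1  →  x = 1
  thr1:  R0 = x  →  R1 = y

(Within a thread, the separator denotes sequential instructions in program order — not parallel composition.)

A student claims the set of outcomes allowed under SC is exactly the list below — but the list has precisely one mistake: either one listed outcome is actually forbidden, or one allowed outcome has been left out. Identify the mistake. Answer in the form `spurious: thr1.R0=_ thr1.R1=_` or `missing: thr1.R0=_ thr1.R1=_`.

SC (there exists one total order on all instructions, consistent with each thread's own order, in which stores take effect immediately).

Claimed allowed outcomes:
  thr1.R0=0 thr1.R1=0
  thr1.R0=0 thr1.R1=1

outcome vector order: (thr1.R0,thr1.R1)
under SC → 00; 01; 11
SC∖claimed = {11}

missing: thr1.R0=1 thr1.R1=1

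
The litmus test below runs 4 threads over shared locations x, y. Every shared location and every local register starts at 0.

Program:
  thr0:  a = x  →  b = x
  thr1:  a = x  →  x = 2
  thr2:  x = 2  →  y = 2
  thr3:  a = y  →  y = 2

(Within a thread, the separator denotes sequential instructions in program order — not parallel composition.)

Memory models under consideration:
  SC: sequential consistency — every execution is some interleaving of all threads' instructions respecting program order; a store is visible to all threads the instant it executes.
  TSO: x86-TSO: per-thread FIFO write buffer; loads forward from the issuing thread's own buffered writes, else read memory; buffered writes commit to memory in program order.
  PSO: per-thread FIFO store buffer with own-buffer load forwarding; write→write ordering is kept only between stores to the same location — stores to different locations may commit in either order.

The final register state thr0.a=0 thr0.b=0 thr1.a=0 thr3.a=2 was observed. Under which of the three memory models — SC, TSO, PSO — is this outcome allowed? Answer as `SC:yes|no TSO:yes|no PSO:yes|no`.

SC:yes TSO:yes PSO:yes

outcome vector order: (thr0.a,thr0.b,thr1.a,thr3.a)
under SC → (0,0,0,0); (0,0,0,2); (0,0,2,0); (0,0,2,2); (0,2,0,0); (0,2,0,2); (0,2,2,0); (0,2,2,2); (2,2,0,0); (2,2,0,2); (2,2,2,0); (2,2,2,2)
under TSO → (0,0,0,0); (0,0,0,2); (0,0,2,0); (0,0,2,2); (0,2,0,0); (0,2,0,2); (0,2,2,0); (0,2,2,2); (2,2,0,0); (2,2,0,2); (2,2,2,0); (2,2,2,2)
under PSO → (0,0,0,0); (0,0,0,2); (0,0,2,0); (0,0,2,2); (0,2,0,0); (0,2,0,2); (0,2,2,0); (0,2,2,2); (2,2,0,0); (2,2,0,2); (2,2,2,0); (2,2,2,2)
target (0,0,0,2) ∈ {SC,TSO,PSO}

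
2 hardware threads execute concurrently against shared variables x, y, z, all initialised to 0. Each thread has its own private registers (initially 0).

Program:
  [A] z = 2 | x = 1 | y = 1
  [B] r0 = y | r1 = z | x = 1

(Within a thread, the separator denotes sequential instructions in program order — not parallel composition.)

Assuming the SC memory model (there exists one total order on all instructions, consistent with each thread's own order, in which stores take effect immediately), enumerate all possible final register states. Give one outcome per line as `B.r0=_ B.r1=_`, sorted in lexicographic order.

outcome vector order: (B.r0,B.r1)
|SC outcomes| = 3

B.r0=0 B.r1=0
B.r0=0 B.r1=2
B.r0=1 B.r1=2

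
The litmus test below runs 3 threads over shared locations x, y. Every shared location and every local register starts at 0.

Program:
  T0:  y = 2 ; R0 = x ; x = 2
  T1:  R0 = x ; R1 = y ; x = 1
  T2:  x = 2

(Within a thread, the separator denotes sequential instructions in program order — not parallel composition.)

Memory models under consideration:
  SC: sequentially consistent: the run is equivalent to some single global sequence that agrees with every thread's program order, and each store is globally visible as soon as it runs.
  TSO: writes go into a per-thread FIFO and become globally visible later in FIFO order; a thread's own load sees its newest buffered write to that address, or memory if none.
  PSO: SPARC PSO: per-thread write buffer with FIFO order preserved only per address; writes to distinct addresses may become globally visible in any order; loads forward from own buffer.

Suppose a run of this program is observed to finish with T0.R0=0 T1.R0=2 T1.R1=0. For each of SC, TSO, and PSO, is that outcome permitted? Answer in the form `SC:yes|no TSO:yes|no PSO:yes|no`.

SC:no TSO:yes PSO:yes

outcome vector order: (T0.R0,T1.R0,T1.R1)
under SC → 000, 002, 022, 100, 102, 120, 122, 200, 202, 220, 222
under TSO → 000, 002, 020, 022, 100, 102, 120, 122, 200, 202, 220, 222
under PSO → 000, 002, 020, 022, 100, 102, 120, 122, 200, 202, 220, 222
target 020 ∈ {TSO,PSO}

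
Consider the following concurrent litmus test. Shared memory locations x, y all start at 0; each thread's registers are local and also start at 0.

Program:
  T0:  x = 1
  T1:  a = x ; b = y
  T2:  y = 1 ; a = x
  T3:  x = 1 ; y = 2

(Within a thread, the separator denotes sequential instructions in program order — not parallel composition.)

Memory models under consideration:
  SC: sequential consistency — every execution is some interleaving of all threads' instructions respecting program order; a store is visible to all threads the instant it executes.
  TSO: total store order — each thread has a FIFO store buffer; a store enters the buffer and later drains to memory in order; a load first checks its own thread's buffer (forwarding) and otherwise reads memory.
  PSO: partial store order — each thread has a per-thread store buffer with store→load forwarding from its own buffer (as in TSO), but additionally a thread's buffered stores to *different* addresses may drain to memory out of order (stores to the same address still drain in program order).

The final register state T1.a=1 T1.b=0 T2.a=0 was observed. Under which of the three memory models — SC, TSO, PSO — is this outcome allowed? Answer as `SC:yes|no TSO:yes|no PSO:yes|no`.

outcome vector order: (T1.a,T1.b,T2.a)
[SC] allowed = {(0,0,0); (0,0,1); (0,1,0); (0,1,1); (0,2,0); (0,2,1); (1,0,1); (1,1,0); (1,1,1); (1,2,0); (1,2,1)}
[TSO] allowed = {(0,0,0); (0,0,1); (0,1,0); (0,1,1); (0,2,0); (0,2,1); (1,0,0); (1,0,1); (1,1,0); (1,1,1); (1,2,0); (1,2,1)}
[PSO] allowed = {(0,0,0); (0,0,1); (0,1,0); (0,1,1); (0,2,0); (0,2,1); (1,0,0); (1,0,1); (1,1,0); (1,1,1); (1,2,0); (1,2,1)}
target (1,0,0) ∈ {TSO,PSO}

SC:no TSO:yes PSO:yes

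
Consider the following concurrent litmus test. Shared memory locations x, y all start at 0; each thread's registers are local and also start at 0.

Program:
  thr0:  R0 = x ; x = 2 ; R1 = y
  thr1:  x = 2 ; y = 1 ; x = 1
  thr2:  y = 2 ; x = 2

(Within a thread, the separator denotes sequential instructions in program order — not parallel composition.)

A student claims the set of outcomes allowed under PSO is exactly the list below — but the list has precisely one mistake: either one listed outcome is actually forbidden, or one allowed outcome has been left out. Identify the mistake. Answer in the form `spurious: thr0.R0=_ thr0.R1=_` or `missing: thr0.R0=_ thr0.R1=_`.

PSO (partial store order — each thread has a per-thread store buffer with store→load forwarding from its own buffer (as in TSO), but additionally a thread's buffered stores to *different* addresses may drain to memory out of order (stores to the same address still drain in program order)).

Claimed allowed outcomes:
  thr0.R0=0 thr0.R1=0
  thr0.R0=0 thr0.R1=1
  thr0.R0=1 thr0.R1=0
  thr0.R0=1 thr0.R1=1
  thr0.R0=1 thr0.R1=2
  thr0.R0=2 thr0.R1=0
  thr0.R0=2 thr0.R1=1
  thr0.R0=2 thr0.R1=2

missing: thr0.R0=0 thr0.R1=2

outcome vector order: (thr0.R0,thr0.R1)
PSO (9): (0,0), (0,1), (0,2), (1,0), (1,1), (1,2), (2,0), (2,1), (2,2)
PSO∖claimed = {(0,2)}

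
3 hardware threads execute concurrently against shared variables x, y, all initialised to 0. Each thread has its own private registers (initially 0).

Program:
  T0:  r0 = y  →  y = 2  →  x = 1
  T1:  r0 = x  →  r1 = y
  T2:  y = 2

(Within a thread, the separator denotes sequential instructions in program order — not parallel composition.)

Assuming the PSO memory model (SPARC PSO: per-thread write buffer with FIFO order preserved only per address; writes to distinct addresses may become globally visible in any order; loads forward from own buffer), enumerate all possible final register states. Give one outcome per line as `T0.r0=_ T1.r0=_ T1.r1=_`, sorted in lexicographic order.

T0.r0=0 T1.r0=0 T1.r1=0
T0.r0=0 T1.r0=0 T1.r1=2
T0.r0=0 T1.r0=1 T1.r1=0
T0.r0=0 T1.r0=1 T1.r1=2
T0.r0=2 T1.r0=0 T1.r1=0
T0.r0=2 T1.r0=0 T1.r1=2
T0.r0=2 T1.r0=1 T1.r1=2

outcome vector order: (T0.r0,T1.r0,T1.r1)
|PSO outcomes| = 7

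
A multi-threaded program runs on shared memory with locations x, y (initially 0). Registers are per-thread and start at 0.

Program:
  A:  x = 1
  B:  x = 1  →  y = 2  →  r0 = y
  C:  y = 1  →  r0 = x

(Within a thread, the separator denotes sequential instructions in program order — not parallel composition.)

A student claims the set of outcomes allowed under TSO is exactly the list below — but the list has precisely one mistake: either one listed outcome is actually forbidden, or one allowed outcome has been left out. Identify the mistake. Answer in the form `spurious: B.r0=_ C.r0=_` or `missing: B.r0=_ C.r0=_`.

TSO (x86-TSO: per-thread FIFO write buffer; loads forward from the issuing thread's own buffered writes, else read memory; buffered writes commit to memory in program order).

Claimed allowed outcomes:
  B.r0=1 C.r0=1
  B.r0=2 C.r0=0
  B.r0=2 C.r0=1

outcome vector order: (B.r0,C.r0)
TSO (4): <1 0> <1 1> <2 0> <2 1>
TSO∖claimed = {<1 0>}

missing: B.r0=1 C.r0=0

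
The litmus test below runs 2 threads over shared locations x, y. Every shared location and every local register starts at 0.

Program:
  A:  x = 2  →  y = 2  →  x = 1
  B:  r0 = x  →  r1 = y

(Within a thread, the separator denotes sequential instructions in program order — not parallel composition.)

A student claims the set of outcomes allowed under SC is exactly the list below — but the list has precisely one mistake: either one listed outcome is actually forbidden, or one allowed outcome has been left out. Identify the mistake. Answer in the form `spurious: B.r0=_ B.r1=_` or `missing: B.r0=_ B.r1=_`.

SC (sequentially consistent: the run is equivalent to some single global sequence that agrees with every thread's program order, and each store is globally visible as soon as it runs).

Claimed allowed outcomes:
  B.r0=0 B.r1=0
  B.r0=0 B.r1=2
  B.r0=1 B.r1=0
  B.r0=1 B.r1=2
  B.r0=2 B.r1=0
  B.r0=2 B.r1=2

outcome vector order: (B.r0,B.r1)
SC (5): 0/0; 0/2; 1/2; 2/0; 2/2
claimed∖SC = {1/0}

spurious: B.r0=1 B.r1=0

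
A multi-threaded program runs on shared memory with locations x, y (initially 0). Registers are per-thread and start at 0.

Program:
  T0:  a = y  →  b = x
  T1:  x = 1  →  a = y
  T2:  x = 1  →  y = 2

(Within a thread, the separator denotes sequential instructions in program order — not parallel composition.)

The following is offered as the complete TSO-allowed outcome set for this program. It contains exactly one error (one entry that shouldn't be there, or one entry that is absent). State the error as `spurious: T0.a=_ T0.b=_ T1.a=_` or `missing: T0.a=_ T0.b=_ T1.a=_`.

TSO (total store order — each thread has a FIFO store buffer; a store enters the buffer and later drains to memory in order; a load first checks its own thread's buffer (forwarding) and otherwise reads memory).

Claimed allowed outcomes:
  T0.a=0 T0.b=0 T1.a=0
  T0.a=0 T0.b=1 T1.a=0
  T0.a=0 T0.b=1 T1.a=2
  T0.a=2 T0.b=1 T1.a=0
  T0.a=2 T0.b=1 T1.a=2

missing: T0.a=0 T0.b=0 T1.a=2

outcome vector order: (T0.a,T0.b,T1.a)
TSO: 6 outcomes — {<0 0 0> <0 0 2> <0 1 0> <0 1 2> <2 1 0> <2 1 2>}
TSO∖claimed = {<0 0 2>}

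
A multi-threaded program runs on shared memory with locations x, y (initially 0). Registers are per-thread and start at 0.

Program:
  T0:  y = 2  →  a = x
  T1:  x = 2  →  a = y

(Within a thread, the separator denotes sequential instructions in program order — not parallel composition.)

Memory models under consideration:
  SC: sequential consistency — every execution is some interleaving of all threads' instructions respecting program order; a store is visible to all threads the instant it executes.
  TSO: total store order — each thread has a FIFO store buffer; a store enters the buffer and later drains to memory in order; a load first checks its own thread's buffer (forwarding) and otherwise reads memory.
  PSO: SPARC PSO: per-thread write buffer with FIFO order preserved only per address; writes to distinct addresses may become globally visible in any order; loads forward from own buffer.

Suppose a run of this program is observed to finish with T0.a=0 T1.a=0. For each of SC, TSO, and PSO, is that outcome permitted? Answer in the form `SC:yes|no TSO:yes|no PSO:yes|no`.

SC:no TSO:yes PSO:yes

outcome vector order: (T0.a,T1.a)
SC (3): 02, 20, 22
TSO (4): 00, 02, 20, 22
PSO (4): 00, 02, 20, 22
target 00 ∈ {TSO,PSO}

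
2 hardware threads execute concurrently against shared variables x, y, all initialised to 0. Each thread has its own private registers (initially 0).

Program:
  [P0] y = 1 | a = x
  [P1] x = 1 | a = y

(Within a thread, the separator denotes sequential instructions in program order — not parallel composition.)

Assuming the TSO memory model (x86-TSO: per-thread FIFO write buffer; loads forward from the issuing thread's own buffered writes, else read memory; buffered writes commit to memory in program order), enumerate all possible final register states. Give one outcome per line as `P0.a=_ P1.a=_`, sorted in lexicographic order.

outcome vector order: (P0.a,P1.a)
|TSO outcomes| = 4

P0.a=0 P1.a=0
P0.a=0 P1.a=1
P0.a=1 P1.a=0
P0.a=1 P1.a=1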